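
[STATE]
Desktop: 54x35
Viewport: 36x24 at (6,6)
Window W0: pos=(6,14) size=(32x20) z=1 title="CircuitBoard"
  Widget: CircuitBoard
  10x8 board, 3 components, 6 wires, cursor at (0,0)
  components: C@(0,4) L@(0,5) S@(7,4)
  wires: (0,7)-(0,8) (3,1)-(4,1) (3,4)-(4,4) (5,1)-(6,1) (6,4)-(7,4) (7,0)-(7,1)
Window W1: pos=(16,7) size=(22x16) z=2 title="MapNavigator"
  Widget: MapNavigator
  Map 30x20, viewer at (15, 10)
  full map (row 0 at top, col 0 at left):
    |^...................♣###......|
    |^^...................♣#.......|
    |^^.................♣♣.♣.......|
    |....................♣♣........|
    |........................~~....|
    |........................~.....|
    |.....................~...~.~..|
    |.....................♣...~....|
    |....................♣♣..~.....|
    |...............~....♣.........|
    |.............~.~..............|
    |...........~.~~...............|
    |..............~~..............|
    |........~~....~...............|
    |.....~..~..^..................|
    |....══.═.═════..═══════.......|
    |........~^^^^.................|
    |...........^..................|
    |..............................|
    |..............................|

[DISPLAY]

                                    
          ┏━━━━━━━━━━━━━━━━━━━━┓    
          ┃ MapNavigator       ┃    
          ┠────────────────────┨    
          ┃...................~┃    
          ┃...................~┃    
          ┃................~...┃    
          ┃................♣...┃    
┏━━━━━━━━━┃...............♣♣..~┃    
┃ CircuitB┃..........~....♣....┃    
┠─────────┃........~.@.........┃    
┃   0 1 2 ┃......~.~~..........┃    
┃0  [.]   ┃.........~~.........┃    
┃         ┃...~~....~..........┃    
┃1        ┃~..~..^.............┃    
┃         ┃═.═.═════..═══════..┃    
┃2        ┗━━━━━━━━━━━━━━━━━━━━┛    
┃                              ┃    
┃3       ·           ·         ┃    
┃        │           │         ┃    
┃4       ·           ·         ┃    
┃                              ┃    
┃5       ·                     ┃    
┃        │                     ┃    


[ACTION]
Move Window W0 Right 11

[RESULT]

                                    
          ┏━━━━━━━━━━━━━━━━━━━━┓    
          ┃ MapNavigator       ┃    
          ┠────────────────────┨    
          ┃...................~┃    
          ┃...................~┃    
          ┃................~...┃    
          ┃................♣...┃    
          ┃...............♣♣..~┃━━━━
          ┃..........~....♣....┃    
          ┃........~.@.........┃────
          ┃......~.~~..........┃ 9  
          ┃.........~~.........┃C   
          ┃...~~....~..........┃    
          ┃~..~..^.............┃    
          ┃═.═.═════..═══════..┃    
          ┗━━━━━━━━━━━━━━━━━━━━┛    
           ┃                        
           ┃3       ·           ·   
           ┃        │           │   
           ┃4       ·           ·   
           ┃                        
           ┃5       ·               
           ┃        │               


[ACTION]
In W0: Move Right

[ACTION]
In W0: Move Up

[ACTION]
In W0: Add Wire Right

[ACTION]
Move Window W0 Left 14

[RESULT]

                                    
          ┏━━━━━━━━━━━━━━━━━━━━┓    
          ┃ MapNavigator       ┃    
          ┠────────────────────┨    
          ┃...................~┃    
          ┃...................~┃    
          ┃................~...┃    
          ┃................♣...┃    
━━━━━━━━━━┃...............♣♣..~┃    
ircuitBoar┃..........~....♣....┃    
──────────┃........~.@.........┃    
 0 1 2 3 4┃......~.~~..........┃    
     [.]─ ┃.........~~.........┃    
          ┃...~~....~..........┃    
          ┃~..~..^.............┃    
          ┃═.═.═════..═══════..┃    
          ┗━━━━━━━━━━━━━━━━━━━━┛    
                            ┃       
      ·           ·         ┃       
      │           │         ┃       
      ·           ·         ┃       
                            ┃       
      ·                     ┃       
      │                     ┃       


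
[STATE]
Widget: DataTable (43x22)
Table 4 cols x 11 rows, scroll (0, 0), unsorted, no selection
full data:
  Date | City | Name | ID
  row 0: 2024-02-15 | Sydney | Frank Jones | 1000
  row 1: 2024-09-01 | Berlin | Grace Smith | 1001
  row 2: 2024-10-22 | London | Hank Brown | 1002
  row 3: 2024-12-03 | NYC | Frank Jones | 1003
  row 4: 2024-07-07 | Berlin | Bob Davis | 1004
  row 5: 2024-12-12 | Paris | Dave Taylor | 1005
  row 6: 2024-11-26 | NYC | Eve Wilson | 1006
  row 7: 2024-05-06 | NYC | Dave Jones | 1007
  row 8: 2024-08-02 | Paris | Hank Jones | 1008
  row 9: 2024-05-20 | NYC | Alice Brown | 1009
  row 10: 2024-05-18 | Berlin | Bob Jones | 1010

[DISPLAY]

Date      │City  │Name       │ID           
──────────┼──────┼───────────┼────         
2024-02-15│Sydney│Frank Jones│1000         
2024-09-01│Berlin│Grace Smith│1001         
2024-10-22│London│Hank Brown │1002         
2024-12-03│NYC   │Frank Jones│1003         
2024-07-07│Berlin│Bob Davis  │1004         
2024-12-12│Paris │Dave Taylor│1005         
2024-11-26│NYC   │Eve Wilson │1006         
2024-05-06│NYC   │Dave Jones │1007         
2024-08-02│Paris │Hank Jones │1008         
2024-05-20│NYC   │Alice Brown│1009         
2024-05-18│Berlin│Bob Jones  │1010         
                                           
                                           
                                           
                                           
                                           
                                           
                                           
                                           
                                           


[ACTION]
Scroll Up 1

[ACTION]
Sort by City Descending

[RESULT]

Date      │City ▼│Name       │ID           
──────────┼──────┼───────────┼────         
2024-02-15│Sydney│Frank Jones│1000         
2024-12-12│Paris │Dave Taylor│1005         
2024-08-02│Paris │Hank Jones │1008         
2024-12-03│NYC   │Frank Jones│1003         
2024-11-26│NYC   │Eve Wilson │1006         
2024-05-06│NYC   │Dave Jones │1007         
2024-05-20│NYC   │Alice Brown│1009         
2024-10-22│London│Hank Brown │1002         
2024-09-01│Berlin│Grace Smith│1001         
2024-07-07│Berlin│Bob Davis  │1004         
2024-05-18│Berlin│Bob Jones  │1010         
                                           
                                           
                                           
                                           
                                           
                                           
                                           
                                           
                                           


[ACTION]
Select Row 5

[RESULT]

Date      │City ▼│Name       │ID           
──────────┼──────┼───────────┼────         
2024-02-15│Sydney│Frank Jones│1000         
2024-12-12│Paris │Dave Taylor│1005         
2024-08-02│Paris │Hank Jones │1008         
2024-12-03│NYC   │Frank Jones│1003         
2024-11-26│NYC   │Eve Wilson │1006         
>024-05-06│NYC   │Dave Jones │1007         
2024-05-20│NYC   │Alice Brown│1009         
2024-10-22│London│Hank Brown │1002         
2024-09-01│Berlin│Grace Smith│1001         
2024-07-07│Berlin│Bob Davis  │1004         
2024-05-18│Berlin│Bob Jones  │1010         
                                           
                                           
                                           
                                           
                                           
                                           
                                           
                                           
                                           


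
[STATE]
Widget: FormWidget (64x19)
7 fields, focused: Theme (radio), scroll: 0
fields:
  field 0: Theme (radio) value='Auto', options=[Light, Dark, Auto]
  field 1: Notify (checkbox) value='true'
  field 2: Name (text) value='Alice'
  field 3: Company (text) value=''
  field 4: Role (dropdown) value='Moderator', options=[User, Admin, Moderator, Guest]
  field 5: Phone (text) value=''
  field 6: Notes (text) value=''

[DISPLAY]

> Theme:      ( ) Light  ( ) Dark  (●) Auto                     
  Notify:     [x]                                               
  Name:       [Alice                                           ]
  Company:    [                                                ]
  Role:       [Moderator                                      ▼]
  Phone:      [                                                ]
  Notes:      [                                                ]
                                                                
                                                                
                                                                
                                                                
                                                                
                                                                
                                                                
                                                                
                                                                
                                                                
                                                                
                                                                


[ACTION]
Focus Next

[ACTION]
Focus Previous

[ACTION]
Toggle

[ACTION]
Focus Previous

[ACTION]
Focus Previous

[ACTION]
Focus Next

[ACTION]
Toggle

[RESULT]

  Theme:      ( ) Light  ( ) Dark  (●) Auto                     
  Notify:     [x]                                               
  Name:       [Alice                                           ]
  Company:    [                                                ]
  Role:       [Moderator                                      ▼]
  Phone:      [                                                ]
> Notes:      [                                                ]
                                                                
                                                                
                                                                
                                                                
                                                                
                                                                
                                                                
                                                                
                                                                
                                                                
                                                                
                                                                


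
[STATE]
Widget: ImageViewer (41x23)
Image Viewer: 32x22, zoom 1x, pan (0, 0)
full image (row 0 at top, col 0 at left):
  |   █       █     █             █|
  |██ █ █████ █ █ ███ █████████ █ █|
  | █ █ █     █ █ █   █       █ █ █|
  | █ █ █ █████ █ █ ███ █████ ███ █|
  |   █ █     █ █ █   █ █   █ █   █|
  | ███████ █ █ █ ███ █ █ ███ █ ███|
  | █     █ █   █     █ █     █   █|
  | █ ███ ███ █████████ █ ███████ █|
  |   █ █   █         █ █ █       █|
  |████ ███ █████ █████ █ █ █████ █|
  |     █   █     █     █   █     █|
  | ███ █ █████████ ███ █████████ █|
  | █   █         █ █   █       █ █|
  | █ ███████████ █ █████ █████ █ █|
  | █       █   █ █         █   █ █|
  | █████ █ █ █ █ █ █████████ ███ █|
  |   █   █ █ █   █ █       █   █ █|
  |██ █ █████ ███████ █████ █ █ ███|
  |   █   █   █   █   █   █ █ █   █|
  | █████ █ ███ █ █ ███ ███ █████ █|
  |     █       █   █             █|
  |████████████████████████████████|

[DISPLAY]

   █       █     █             █         
██ █ █████ █ █ ███ █████████ █ █         
 █ █ █     █ █ █   █       █ █ █         
 █ █ █ █████ █ █ ███ █████ ███ █         
   █ █     █ █ █   █ █   █ █   █         
 ███████ █ █ █ ███ █ █ ███ █ ███         
 █     █ █   █     █ █     █   █         
 █ ███ ███ █████████ █ ███████ █         
   █ █   █         █ █ █       █         
████ ███ █████ █████ █ █ █████ █         
     █   █     █     █   █     █         
 ███ █ █████████ ███ █████████ █         
 █   █         █ █   █       █ █         
 █ ███████████ █ █████ █████ █ █         
 █       █   █ █         █   █ █         
 █████ █ █ █ █ █ █████████ ███ █         
   █   █ █ █   █ █       █   █ █         
██ █ █████ ███████ █████ █ █ ███         
   █   █   █   █   █   █ █ █   █         
 █████ █ ███ █ █ ███ ███ █████ █         
     █       █   █             █         
████████████████████████████████         
                                         


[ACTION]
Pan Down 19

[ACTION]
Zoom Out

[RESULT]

 █████ █ ███ █ █ ███ ███ █████ █         
     █       █   █             █         
████████████████████████████████         
                                         
                                         
                                         
                                         
                                         
                                         
                                         
                                         
                                         
                                         
                                         
                                         
                                         
                                         
                                         
                                         
                                         
                                         
                                         
                                         


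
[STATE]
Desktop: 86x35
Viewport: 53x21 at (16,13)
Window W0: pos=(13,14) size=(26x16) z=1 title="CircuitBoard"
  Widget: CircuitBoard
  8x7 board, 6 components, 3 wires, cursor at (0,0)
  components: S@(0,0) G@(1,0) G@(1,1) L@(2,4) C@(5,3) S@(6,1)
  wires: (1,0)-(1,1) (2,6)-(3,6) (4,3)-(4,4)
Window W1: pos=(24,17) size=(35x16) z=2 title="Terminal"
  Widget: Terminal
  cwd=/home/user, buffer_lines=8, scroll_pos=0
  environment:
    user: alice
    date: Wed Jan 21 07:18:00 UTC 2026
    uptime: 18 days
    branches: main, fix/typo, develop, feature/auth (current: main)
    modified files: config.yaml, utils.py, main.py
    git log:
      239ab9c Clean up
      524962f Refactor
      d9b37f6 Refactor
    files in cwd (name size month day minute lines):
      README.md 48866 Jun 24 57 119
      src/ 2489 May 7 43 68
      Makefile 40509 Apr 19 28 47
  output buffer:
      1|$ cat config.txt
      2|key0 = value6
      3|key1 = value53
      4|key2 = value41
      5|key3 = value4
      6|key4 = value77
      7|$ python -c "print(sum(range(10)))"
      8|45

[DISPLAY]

                                                     
━━━━━━━━━━━━━━━━━━━━━━┓                              
ircuitBoard           ┃                              
──────────────────────┨                              
 0 1 2 3┏━━━━━━━━━━━━━━━━━━━━━━━━━━━━━━━━━┓          
 [S]    ┃ Terminal                        ┃          
        ┠─────────────────────────────────┨          
  G ─ G ┃$ cat config.txt                 ┃          
        ┃key0 = value6                    ┃          
        ┃key1 = value53                   ┃          
        ┃key2 = value41                   ┃          
        ┃key3 = value4                    ┃          
        ┃key4 = value77                   ┃          
        ┃$ python -c "print(sum(range(10))┃          
        ┃45                               ┃          
        ┃$ █                              ┃          
━━━━━━━━┃                                 ┃          
        ┃                                 ┃          
        ┃                                 ┃          
        ┗━━━━━━━━━━━━━━━━━━━━━━━━━━━━━━━━━┛          
                                                     


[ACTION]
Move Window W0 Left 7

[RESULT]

                                                     
━━━━━━━━━━━━━━━┓                                     
oard           ┃                                     
───────────────┨                                     
3 4 5 6 ┏━━━━━━━━━━━━━━━━━━━━━━━━━━━━━━━━━┓          
        ┃ Terminal                        ┃          
        ┠─────────────────────────────────┨          
        ┃$ cat config.txt                 ┃          
        ┃key0 = value6                    ┃          
        ┃key1 = value53                   ┃          
        ┃key2 = value41                   ┃          
        ┃key3 = value4                    ┃          
        ┃key4 = value77                   ┃          
       ·┃$ python -c "print(sum(range(10))┃          
        ┃45                               ┃          
       C┃$ █                              ┃          
━━━━━━━━┃                                 ┃          
        ┃                                 ┃          
        ┃                                 ┃          
        ┗━━━━━━━━━━━━━━━━━━━━━━━━━━━━━━━━━┛          
                                                     


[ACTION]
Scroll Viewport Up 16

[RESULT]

                                                     
                                                     
                                                     
                                                     
                                                     
                                                     
                                                     
                                                     
                                                     
                                                     
                                                     
                                                     
                                                     
                                                     
━━━━━━━━━━━━━━━┓                                     
oard           ┃                                     
───────────────┨                                     
3 4 5 6 ┏━━━━━━━━━━━━━━━━━━━━━━━━━━━━━━━━━┓          
        ┃ Terminal                        ┃          
        ┠─────────────────────────────────┨          
        ┃$ cat config.txt                 ┃          


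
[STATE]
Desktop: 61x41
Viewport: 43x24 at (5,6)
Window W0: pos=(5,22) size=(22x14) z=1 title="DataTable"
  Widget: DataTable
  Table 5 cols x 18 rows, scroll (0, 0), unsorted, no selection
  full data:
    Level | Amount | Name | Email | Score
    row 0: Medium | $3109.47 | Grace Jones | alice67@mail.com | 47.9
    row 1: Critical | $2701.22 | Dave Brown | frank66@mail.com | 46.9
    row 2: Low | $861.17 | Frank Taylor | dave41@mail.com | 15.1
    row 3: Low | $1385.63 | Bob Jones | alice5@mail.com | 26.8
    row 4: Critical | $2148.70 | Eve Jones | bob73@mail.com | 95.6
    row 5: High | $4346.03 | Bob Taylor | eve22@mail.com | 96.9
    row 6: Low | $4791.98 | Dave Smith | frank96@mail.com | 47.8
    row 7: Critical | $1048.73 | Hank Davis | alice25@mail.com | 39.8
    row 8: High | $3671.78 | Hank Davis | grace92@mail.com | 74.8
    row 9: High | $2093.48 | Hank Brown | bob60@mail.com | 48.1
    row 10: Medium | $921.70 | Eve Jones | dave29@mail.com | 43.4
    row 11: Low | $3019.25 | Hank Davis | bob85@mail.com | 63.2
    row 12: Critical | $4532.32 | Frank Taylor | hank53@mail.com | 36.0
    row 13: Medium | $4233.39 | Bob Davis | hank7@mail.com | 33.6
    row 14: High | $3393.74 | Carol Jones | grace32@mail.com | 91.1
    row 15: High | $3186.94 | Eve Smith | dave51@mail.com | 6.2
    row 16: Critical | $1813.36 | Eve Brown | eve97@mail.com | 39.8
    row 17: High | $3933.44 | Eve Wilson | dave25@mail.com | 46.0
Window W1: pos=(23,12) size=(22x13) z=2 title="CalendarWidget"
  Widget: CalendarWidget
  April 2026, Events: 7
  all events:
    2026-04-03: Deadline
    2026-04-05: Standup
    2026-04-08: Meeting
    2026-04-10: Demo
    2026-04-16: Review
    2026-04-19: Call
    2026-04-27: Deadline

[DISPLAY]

                                           
                                           
                                           
                                           
                                           
                                           
                  ┏━━━━━━━━━━━━━━━━━━━━┓   
                  ┃ CalendarWidget     ┃   
                  ┠────────────────────┨   
                  ┃     April 2026     ┃   
                  ┃Mo Tu We Th Fr Sa Su┃   
                  ┃       1  2  3*  4  ┃   
                  ┃ 6  7  8*  9 10* 11 ┃   
                  ┃13 14 15 16* 17 18 1┃   
                  ┃20 21 22 23 24 25 26┃   
                  ┃27* 28 29 30        ┃   
┏━━━━━━━━━━━━━━━━━┃                    ┃   
┃ DataTable       ┃                    ┃   
┠─────────────────┗━━━━━━━━━━━━━━━━━━━━┛   
┃Level   │Amount  │Na┃                     
┃────────┼────────┼──┃                     
┃Medium  │$3109.47│Gr┃                     
┃Critical│$2701.22│Da┃                     
┃Low     │$861.17 │Fr┃                     


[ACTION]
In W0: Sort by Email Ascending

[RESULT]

                                           
                                           
                                           
                                           
                                           
                                           
                  ┏━━━━━━━━━━━━━━━━━━━━┓   
                  ┃ CalendarWidget     ┃   
                  ┠────────────────────┨   
                  ┃     April 2026     ┃   
                  ┃Mo Tu We Th Fr Sa Su┃   
                  ┃       1  2  3*  4  ┃   
                  ┃ 6  7  8*  9 10* 11 ┃   
                  ┃13 14 15 16* 17 18 1┃   
                  ┃20 21 22 23 24 25 26┃   
                  ┃27* 28 29 30        ┃   
┏━━━━━━━━━━━━━━━━━┃                    ┃   
┃ DataTable       ┃                    ┃   
┠─────────────────┗━━━━━━━━━━━━━━━━━━━━┛   
┃Level   │Amount  │Na┃                     
┃────────┼────────┼──┃                     
┃Critical│$1048.73│Ha┃                     
┃Low     │$1385.63│Bo┃                     
┃Medium  │$3109.47│Gr┃                     


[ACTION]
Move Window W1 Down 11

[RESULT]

                                           
                                           
                                           
                                           
                                           
                                           
                                           
                                           
                                           
                                           
                                           
                                           
                                           
                                           
                                           
                                           
┏━━━━━━━━━━━━━━━━━━━━┓                     
┃ DataTable       ┏━━━━━━━━━━━━━━━━━━━━┓   
┠─────────────────┃ CalendarWidget     ┃   
┃Level   │Amount  ┠────────────────────┨   
┃────────┼────────┃     April 2026     ┃   
┃Critical│$1048.73┃Mo Tu We Th Fr Sa Su┃   
┃Low     │$1385.63┃       1  2  3*  4  ┃   
┃Medium  │$3109.47┃ 6  7  8*  9 10* 11 ┃   


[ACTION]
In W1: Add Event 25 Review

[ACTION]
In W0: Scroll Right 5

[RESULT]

                                           
                                           
                                           
                                           
                                           
                                           
                                           
                                           
                                           
                                           
                                           
                                           
                                           
                                           
                                           
                                           
┏━━━━━━━━━━━━━━━━━━━━┓                     
┃ DataTable       ┏━━━━━━━━━━━━━━━━━━━━┓   
┠─────────────────┃ CalendarWidget     ┃   
┃   │Amount  │Name┠────────────────────┨   
┃───┼────────┼────┃     April 2026     ┃   
┃cal│$1048.73│Hank┃Mo Tu We Th Fr Sa Su┃   
┃   │$1385.63│Bob ┃       1  2  3*  4  ┃   
┃m  │$3109.47│Grac┃ 6  7  8*  9 10* 11 ┃   


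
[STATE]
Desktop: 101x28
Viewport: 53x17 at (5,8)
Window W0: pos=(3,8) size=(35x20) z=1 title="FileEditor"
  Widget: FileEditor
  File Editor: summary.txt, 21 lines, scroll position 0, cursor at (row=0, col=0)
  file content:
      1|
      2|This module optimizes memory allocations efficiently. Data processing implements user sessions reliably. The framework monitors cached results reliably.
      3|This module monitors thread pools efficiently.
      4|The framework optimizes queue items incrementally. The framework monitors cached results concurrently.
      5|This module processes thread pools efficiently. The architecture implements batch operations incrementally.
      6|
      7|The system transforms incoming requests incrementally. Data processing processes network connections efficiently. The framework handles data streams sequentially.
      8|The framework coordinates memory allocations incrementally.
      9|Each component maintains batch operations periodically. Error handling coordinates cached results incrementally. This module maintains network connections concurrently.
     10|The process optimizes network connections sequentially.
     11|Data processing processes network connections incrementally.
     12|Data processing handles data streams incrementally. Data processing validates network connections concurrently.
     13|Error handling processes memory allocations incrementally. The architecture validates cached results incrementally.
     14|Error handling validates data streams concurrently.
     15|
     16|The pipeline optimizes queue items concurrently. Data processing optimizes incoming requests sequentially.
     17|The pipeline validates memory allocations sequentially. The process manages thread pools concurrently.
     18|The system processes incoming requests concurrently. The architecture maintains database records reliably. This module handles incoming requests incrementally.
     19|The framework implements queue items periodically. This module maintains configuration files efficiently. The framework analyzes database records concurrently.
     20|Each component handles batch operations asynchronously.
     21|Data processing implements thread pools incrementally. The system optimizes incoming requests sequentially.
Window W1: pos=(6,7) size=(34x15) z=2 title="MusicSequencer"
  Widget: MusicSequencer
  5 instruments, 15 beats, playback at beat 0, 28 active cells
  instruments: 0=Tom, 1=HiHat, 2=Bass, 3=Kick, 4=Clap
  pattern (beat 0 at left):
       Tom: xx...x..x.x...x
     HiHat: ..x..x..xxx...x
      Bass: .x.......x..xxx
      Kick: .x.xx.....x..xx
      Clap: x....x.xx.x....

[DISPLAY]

━┃ MusicSequencer                 ┃                  
F┠────────────────────────────────┨                  
─┃      ▼12345678901234           ┃                  
 ┃   Tom██···█··█·█···█           ┃                  
h┃ HiHat··█··█··███···█           ┃                  
h┃  Bass·█·······█··███           ┃                  
h┃  Kick·█·██·····█··██           ┃                  
h┃  Clap█····█·██·█····           ┃                  
 ┃                                ┃                  
h┃                                ┃                  
h┃                                ┃                  
a┃                                ┃                  
h┃                                ┃                  
a┗━━━━━━━━━━━━━━━━━━━━━━━━━━━━━━━━┛                  
ata processing handles data str░┃                    
rror handling processes memory ░┃                    
rror handling validates data st░┃                    


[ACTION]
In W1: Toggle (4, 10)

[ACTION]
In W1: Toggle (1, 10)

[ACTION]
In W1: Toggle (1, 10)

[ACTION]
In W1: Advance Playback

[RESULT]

━┃ MusicSequencer                 ┃                  
F┠────────────────────────────────┨                  
─┃      0▼2345678901234           ┃                  
 ┃   Tom██···█··█·█···█           ┃                  
h┃ HiHat··█··█··███···█           ┃                  
h┃  Bass·█·······█··███           ┃                  
h┃  Kick·█·██·····█··██           ┃                  
h┃  Clap█····█·██······           ┃                  
 ┃                                ┃                  
h┃                                ┃                  
h┃                                ┃                  
a┃                                ┃                  
h┃                                ┃                  
a┗━━━━━━━━━━━━━━━━━━━━━━━━━━━━━━━━┛                  
ata processing handles data str░┃                    
rror handling processes memory ░┃                    
rror handling validates data st░┃                    


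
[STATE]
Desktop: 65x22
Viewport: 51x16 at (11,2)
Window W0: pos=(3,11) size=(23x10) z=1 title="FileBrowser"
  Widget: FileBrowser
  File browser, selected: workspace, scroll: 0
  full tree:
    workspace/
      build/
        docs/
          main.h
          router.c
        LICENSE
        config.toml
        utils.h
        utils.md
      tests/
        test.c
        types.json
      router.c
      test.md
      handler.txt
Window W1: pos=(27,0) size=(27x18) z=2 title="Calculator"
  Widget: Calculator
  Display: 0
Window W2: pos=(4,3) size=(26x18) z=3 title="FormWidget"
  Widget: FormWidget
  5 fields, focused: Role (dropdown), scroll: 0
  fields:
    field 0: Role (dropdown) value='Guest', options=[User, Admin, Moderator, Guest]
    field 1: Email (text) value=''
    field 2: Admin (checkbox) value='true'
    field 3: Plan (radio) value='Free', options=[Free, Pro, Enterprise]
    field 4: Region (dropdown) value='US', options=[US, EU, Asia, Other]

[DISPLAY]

                ┠─────────────────────────┨        
━━━━━━━━━━━━━━━━━━┓                      0┃        
idget             ┃──┬───┬───┬───┐        ┃        
──────────────────┨7 │ 8 │ 9 │ ÷ │        ┃        
:       [Guest  ▼]┃──┼───┼───┼───┤        ┃        
l:      [        ]┃4 │ 5 │ 6 │ × │        ┃        
n:      [x]       ┃──┼───┼───┼───┤        ┃        
:       (●) Free  ┃1 │ 2 │ 3 │ - │        ┃        
on:     [US     ▼]┃──┼───┼───┼───┤        ┃        
                  ┃0 │ . │ = │ + │        ┃        
                  ┃──┼───┼───┼───┤        ┃        
                  ┃C │ MC│ MR│ M+│        ┃        
                  ┃──┴───┴───┴───┘        ┃        
                  ┃                       ┃        
                  ┃                       ┃        
                  ┃━━━━━━━━━━━━━━━━━━━━━━━┛        


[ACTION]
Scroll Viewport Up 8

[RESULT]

                ┏━━━━━━━━━━━━━━━━━━━━━━━━━┓        
                ┃ Calculator              ┃        
                ┠─────────────────────────┨        
━━━━━━━━━━━━━━━━━━┓                      0┃        
idget             ┃──┬───┬───┬───┐        ┃        
──────────────────┨7 │ 8 │ 9 │ ÷ │        ┃        
:       [Guest  ▼]┃──┼───┼───┼───┤        ┃        
l:      [        ]┃4 │ 5 │ 6 │ × │        ┃        
n:      [x]       ┃──┼───┼───┼───┤        ┃        
:       (●) Free  ┃1 │ 2 │ 3 │ - │        ┃        
on:     [US     ▼]┃──┼───┼───┼───┤        ┃        
                  ┃0 │ . │ = │ + │        ┃        
                  ┃──┼───┼───┼───┤        ┃        
                  ┃C │ MC│ MR│ M+│        ┃        
                  ┃──┴───┴───┴───┘        ┃        
                  ┃                       ┃        


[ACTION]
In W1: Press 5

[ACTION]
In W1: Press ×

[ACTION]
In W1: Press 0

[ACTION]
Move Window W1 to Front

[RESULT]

                ┏━━━━━━━━━━━━━━━━━━━━━━━━━┓        
                ┃ Calculator              ┃        
                ┠─────────────────────────┨        
━━━━━━━━━━━━━━━━┃                        0┃        
idget           ┃┌───┬───┬───┬───┐        ┃        
────────────────┃│ 7 │ 8 │ 9 │ ÷ │        ┃        
:       [Guest  ┃├───┼───┼───┼───┤        ┃        
l:      [       ┃│ 4 │ 5 │ 6 │ × │        ┃        
n:      [x]     ┃├───┼───┼───┼───┤        ┃        
:       (●) Free┃│ 1 │ 2 │ 3 │ - │        ┃        
on:     [US     ┃├───┼───┼───┼───┤        ┃        
                ┃│ 0 │ . │ = │ + │        ┃        
                ┃├───┼───┼───┼───┤        ┃        
                ┃│ C │ MC│ MR│ M+│        ┃        
                ┃└───┴───┴───┴───┘        ┃        
                ┃                         ┃        


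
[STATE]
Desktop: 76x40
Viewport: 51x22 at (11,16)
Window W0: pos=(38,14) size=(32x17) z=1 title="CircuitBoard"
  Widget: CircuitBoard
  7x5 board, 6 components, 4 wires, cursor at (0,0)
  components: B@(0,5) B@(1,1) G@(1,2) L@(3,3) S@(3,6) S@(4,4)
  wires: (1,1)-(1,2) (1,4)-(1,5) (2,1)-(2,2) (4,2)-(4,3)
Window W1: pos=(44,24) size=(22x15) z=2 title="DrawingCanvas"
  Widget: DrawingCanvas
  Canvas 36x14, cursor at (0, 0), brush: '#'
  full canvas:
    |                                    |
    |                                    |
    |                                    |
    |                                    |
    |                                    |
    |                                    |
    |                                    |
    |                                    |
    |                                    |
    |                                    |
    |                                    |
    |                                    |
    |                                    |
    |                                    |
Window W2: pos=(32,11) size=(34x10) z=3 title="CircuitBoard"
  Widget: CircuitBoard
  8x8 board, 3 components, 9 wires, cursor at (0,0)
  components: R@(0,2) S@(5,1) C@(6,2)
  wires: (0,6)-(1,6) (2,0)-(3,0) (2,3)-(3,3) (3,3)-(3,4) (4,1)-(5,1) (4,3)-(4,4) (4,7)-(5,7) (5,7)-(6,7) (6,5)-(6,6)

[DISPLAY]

                     ┃                            │
                     ┃1                           ·
                     ┃                             
                     ┃2   ·           ·            
                     ┗━━━━━━━━━━━━━━━━━━━━━━━━━━━━━
                           ┃                       
                           ┃2       · ─ ·          
                           ┃                       
                           ┃3    ┏━━━━━━━━━━━━━━━━━
                           ┃     ┃ DrawingCanvas   
                           ┃4    ┠─────────────────
                           ┃Curso┃+                
                           ┃     ┃                 
                           ┃     ┃                 
                           ┗━━━━━┃                 
                                 ┃                 
                                 ┃                 
                                 ┃                 
                                 ┃                 
                                 ┃                 
                                 ┃                 
                                 ┃                 


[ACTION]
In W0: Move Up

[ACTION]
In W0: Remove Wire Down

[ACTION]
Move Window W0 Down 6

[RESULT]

                     ┃                            │
                     ┃1                           ·
                     ┃                             
                     ┃2   ·           ·            
                     ┗━━━━━━━━━━━━━━━━━━━━━━━━━━━━━
                           ┃ CircuitBoard          
                           ┠───────────────────────
                           ┃   0 1 2 3 4 5 6       
                           ┃0  [.┏━━━━━━━━━━━━━━━━━
                           ┃     ┃ DrawingCanvas   
                           ┃1    ┠─────────────────
                           ┃     ┃+                
                           ┃2    ┃                 
                           ┃     ┃                 
                           ┃3    ┃                 
                           ┃     ┃                 
                           ┃4    ┃                 
                           ┃Curso┃                 
                           ┃     ┃                 
                           ┃     ┃                 
                           ┗━━━━━┃                 
                                 ┃                 


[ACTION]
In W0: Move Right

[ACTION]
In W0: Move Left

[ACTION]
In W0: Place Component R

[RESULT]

                     ┃                            │
                     ┃1                           ·
                     ┃                             
                     ┃2   ·           ·            
                     ┗━━━━━━━━━━━━━━━━━━━━━━━━━━━━━
                           ┃ CircuitBoard          
                           ┠───────────────────────
                           ┃   0 1 2 3 4 5 6       
                           ┃0  [R┏━━━━━━━━━━━━━━━━━
                           ┃     ┃ DrawingCanvas   
                           ┃1    ┠─────────────────
                           ┃     ┃+                
                           ┃2    ┃                 
                           ┃     ┃                 
                           ┃3    ┃                 
                           ┃     ┃                 
                           ┃4    ┃                 
                           ┃Curso┃                 
                           ┃     ┃                 
                           ┃     ┃                 
                           ┗━━━━━┃                 
                                 ┃                 
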